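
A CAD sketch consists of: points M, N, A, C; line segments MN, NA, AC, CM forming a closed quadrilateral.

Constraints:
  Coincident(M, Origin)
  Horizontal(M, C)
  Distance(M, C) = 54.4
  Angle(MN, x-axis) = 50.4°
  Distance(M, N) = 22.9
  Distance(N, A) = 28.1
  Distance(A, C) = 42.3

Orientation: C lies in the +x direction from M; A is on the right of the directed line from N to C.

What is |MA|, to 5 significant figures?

16.985

Checks: MN at 50.40° ✓; |NA| = 28.10 ✓; |AC| = 42.30 ✓.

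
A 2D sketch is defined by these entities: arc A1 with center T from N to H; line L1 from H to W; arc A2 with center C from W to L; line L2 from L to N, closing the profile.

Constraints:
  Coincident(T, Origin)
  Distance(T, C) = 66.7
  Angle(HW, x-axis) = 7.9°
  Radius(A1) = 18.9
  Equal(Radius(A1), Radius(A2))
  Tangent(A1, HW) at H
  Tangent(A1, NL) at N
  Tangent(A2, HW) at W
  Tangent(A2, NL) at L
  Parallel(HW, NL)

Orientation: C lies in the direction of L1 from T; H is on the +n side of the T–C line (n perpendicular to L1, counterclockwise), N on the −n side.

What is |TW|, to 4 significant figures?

69.33

The slot axis is L1's direction at 7.9°, so u = (cos 7.9°, sin 7.9°) = (0.9905, 0.1374) and n = (−sin 7.9°, cos 7.9°) = (-0.1374, 0.9905). T is at the origin and C lies 66.7 along u from T, so C = 66.7·u = (66.07, 9.168). Tangency of A1 to both parallel lines with radius 18.9 puts H and N at T ± 18.9·n: H = (-2.598, 18.72), N = (2.598, -18.72). Equal radii place W and L the same way about C: W = C + 18.9·n = (63.47, 27.89), L = C − 18.9·n = (68.66, -9.553). Then |TW| = |W − T| = 69.33.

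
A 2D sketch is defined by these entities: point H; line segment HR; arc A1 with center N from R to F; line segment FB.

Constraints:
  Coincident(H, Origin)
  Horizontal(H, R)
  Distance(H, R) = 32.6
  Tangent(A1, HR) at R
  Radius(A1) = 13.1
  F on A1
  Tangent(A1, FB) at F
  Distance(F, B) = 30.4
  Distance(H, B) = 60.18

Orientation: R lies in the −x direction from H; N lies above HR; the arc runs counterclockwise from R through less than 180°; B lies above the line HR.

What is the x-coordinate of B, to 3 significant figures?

-39.4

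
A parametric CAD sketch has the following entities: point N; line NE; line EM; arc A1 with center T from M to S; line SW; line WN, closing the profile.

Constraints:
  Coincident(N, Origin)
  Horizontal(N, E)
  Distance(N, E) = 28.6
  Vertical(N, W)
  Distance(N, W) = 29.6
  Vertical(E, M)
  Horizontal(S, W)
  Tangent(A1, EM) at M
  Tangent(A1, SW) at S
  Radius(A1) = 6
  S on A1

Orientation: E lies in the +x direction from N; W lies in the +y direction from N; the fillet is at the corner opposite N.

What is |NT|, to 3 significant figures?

32.7

N is at the origin; N and E share the same y with |NE| = 28.6 and E on the +x side, so E = (28.6, 0.00). N and W share the same x with |NW| = 29.6 and W on the +y side, so W = (0.00, 29.6). The virtual corner opposite N is at (28.6, 29.6). Since A1 is tangent to EM there, TM ⟂ EM and the tangent condition forces TS to be normal to SW, with radius 6.0, so the center T sits 6.0 in from both sides at T = (22.6, 23.6). Then |NT| = |T − N| = 32.7.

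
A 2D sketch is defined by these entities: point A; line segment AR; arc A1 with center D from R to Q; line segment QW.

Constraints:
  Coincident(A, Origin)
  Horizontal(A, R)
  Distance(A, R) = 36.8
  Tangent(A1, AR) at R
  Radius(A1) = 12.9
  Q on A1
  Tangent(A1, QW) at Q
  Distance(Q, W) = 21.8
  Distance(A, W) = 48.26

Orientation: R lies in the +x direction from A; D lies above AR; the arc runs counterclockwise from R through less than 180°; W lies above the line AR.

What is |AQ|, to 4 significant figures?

50.92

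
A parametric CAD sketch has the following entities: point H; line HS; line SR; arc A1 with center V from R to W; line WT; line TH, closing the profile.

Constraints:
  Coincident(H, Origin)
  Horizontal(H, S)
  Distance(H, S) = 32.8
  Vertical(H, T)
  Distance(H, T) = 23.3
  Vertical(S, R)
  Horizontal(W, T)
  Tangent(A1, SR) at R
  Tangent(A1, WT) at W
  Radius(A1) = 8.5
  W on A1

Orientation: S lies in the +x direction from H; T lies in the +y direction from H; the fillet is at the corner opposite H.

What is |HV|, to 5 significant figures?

28.452

HT is vertical with |HT| = 23.3 and T on the +y side, so T = (0.0000, 23.300). The virtual corner opposite H is at (32.800, 23.300). The tangent condition forces VR to be normal to SR and the tangent condition forces VW to be normal to WT, with radius 8.5, so the center V sits 8.5 in from both sides at V = (24.300, 14.800). Then |HV| = |V − H| = 28.452.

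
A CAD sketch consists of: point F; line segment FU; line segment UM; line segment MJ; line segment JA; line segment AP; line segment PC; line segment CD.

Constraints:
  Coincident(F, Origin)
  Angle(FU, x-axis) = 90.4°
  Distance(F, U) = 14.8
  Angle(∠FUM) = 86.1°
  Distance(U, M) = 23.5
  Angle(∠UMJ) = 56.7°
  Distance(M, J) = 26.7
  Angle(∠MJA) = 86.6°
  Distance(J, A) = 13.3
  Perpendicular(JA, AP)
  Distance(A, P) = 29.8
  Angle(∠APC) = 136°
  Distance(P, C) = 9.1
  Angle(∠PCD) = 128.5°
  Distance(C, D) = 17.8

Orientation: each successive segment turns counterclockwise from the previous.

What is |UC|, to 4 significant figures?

27.28

F is at the origin; FU runs at 90.4° with length 14.8, so U = (-0.1033, 14.80). ∠FUM = 86.1° gives UM at -175.7° from the x-axis; with |UM| = 23.5, M = (-23.54, 13.04). ∠UMJ = 56.7° gives MJ at -52.40° from the x-axis; with |MJ| = 26.7, J = (-7.246, -8.116). ∠MJA = 86.6° gives JA at 41.00° from the x-axis; with |JA| = 13.3, A = (2.791, 0.6091). JA is perpendicular to AP, so AP runs at 131.0°; with |AP| = 29.8, P = (-16.76, 23.10). ∠APC = 136.0° gives PC at 175.0° from the x-axis; with |PC| = 9.1, C = (-25.82, 23.89). Then |UC| = |C − U| = 27.28.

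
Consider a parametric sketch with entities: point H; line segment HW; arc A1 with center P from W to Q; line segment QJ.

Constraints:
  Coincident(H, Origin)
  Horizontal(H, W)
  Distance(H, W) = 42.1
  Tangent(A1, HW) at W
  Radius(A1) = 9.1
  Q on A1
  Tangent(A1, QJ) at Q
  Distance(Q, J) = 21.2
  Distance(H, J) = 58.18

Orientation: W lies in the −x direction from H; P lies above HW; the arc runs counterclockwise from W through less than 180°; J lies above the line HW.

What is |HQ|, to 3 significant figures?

38.3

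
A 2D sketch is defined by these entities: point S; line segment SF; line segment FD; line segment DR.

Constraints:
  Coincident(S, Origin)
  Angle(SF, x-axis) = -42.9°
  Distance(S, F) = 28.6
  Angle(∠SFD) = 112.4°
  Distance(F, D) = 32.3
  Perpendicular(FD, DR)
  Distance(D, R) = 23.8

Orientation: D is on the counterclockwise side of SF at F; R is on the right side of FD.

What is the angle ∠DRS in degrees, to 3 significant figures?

40.7°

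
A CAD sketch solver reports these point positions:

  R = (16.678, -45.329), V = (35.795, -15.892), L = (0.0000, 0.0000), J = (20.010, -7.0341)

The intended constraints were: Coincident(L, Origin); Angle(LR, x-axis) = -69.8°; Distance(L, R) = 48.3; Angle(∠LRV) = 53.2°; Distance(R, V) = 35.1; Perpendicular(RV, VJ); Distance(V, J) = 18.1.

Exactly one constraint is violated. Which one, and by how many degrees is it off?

Perpendicular(RV, VJ) — off by 3.70°.

L = (0.00, 0.00) ✓; LR at -69.80° ✓; |LR| = 48.30 ✓; ∠LRV = 53.20° ✓; |RV| = 35.10 ✓; ∠(RV, VJ) = 93.70° ✗; |VJ| = 18.10 ✓.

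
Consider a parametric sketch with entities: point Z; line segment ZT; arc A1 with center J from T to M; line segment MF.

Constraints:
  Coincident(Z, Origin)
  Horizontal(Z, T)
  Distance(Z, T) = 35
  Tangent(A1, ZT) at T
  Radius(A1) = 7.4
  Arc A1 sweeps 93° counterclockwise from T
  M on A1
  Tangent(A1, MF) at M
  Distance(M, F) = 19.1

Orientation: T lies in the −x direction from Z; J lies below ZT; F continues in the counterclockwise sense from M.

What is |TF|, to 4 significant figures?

27.61

Z is at the origin; ZT is horizontal with |ZT| = 35.0 and T on the −x side, so T = (-35.00, 0.000). Tangency of A1 to ZT means the radius JT is perpendicular to ZT, so J = T + (0, -7.4) = (-35.00, -7.400). On A1, T sits at bearing 90° from J; a 93° counterclockwise sweep puts M at bearing 183°, so M = J + 7.4·(cos 183°, sin 183°) = (-42.39, -7.787). The tangent condition forces JM to be normal to MF, so MF runs along (−sin 183°, cos 183°); with |MF| = 19.1, F = (-41.39, -26.86). Then |TF| = |F − T| = 27.61.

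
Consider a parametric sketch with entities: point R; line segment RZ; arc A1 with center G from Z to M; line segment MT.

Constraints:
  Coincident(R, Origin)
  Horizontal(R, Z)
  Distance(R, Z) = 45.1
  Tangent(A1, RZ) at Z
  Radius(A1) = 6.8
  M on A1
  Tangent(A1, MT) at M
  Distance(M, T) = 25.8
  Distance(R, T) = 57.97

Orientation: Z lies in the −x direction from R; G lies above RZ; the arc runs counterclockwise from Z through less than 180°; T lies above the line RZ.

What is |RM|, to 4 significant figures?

39.75

R is at the origin; R and Z share the same y with |RZ| = 45.1 and Z on the −x side, so Z = (-45.10, 0.000). A1 meets RZ tangentially, so GZ is at right angles to RZ, so G = Z + (0, 6.8) = (-45.10, 6.800). Since GM ⟂ MT (tangency), |GT| = √(6.8² + 25.8²) = 26.68 regardless of where M sits on A1. So T lies on both circle(R, 57.97) and circle(G, 26.68); the above-RZ intersection is T = (-47.39, 33.38). M is the foot of the tangent from T: M = (-38.70, 9.092).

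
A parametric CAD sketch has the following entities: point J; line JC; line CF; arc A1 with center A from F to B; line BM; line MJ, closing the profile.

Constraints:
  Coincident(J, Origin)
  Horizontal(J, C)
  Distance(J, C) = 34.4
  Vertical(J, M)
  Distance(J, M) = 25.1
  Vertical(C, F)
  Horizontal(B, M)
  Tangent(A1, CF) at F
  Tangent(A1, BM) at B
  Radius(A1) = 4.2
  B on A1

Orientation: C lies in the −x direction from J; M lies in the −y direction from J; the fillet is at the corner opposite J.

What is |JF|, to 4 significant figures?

40.25

The virtual corner opposite J is at (-34.40, -25.10). Since A1 is tangent to CF there, AF ⟂ CF and tangency of A1 to BM means the radius AB is perpendicular to BM, with radius 4.2, so the center A sits 4.2 in from both sides at A = (-30.20, -20.90). That places the tangent points at F = (-34.40, -20.90) on CF and B = (-30.20, -25.10) on BM. Then |JF| = |F − J| = 40.25.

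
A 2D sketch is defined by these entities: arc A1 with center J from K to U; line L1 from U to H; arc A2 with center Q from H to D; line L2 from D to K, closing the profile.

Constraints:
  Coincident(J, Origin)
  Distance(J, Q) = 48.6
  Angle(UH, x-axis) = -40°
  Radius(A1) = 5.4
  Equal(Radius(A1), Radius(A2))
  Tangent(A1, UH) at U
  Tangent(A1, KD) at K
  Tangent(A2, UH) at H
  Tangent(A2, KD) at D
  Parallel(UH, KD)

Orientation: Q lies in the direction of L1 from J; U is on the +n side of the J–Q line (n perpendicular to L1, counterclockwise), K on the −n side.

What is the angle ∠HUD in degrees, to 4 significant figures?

12.53°

The slot axis is L1's direction at -40.0°, so u = (cos -40.0°, sin -40.0°) = (0.7660, -0.6428) and n = (−sin -40.0°, cos -40.0°) = (0.6428, 0.7660). J is at the origin and Q lies 48.6 along u from J, so Q = 48.6·u = (37.23, -31.24). Tangency of A1 to both parallel lines with radius 5.4 puts U and K at J ± 5.4·n: U = (3.471, 4.137), K = (-3.471, -4.137). Equal radii place H and D the same way about Q: H = Q + 5.4·n = (40.70, -27.10), D = Q − 5.4·n = (33.76, -35.38). Then cos ∠HUD = UH·UD / (|UH||UD|), giving 12.53°.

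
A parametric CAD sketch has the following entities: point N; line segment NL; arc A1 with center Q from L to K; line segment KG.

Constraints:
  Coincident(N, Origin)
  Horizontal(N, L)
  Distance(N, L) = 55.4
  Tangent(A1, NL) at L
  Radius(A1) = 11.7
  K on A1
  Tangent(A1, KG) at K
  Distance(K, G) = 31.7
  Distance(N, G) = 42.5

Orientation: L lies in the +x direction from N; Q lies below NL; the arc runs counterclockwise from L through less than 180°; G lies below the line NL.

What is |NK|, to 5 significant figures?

45.924

N is at the origin; N and L share the same y with |NL| = 55.4 and L on the +x side, so L = (55.400, 0.0000). Since A1 is tangent to NL there, QL ⟂ NL, so Q = L + (0, -11.7) = (55.400, -11.700). Since QK ⟂ KG (tangency), |QG| = √(11.7² + 31.7²) = 33.790 regardless of where K sits on A1. So G lies on both circle(N, 42.5) and circle(Q, 33.790); the below-NL intersection is G = (28.221, -31.777). K is the foot of the tangent from G: K = (45.620, -5.2786).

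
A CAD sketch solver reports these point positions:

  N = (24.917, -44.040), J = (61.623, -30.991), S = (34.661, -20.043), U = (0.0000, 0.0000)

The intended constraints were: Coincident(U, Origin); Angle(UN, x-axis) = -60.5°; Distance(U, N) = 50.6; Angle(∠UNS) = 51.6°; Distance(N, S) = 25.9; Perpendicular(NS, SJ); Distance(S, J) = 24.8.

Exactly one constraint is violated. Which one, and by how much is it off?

Distance(S, J) = 24.8 — off by 4.30.

U = (0.00, 0.00) ✓; UN at -60.50° ✓; |UN| = 50.60 ✓; ∠UNS = 51.60° ✓; |NS| = 25.90 ✓; ∠(NS, SJ) = 90.00° ✓; |SJ| = 29.10 ✗.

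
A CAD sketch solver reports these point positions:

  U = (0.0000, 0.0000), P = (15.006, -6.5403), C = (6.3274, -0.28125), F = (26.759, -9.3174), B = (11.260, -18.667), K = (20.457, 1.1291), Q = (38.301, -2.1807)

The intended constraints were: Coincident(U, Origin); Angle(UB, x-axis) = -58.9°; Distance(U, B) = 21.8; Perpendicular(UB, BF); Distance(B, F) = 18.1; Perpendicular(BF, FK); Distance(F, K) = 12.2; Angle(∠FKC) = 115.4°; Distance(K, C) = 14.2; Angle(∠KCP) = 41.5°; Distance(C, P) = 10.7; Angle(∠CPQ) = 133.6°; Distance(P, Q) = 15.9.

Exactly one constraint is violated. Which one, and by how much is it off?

Distance(P, Q) = 15.9 — off by 7.80.

U = (0.00, 0.00) ✓; UB at -58.90° ✓; |UB| = 21.80 ✓; ∠(UB, BF) = 90.00° ✓; |BF| = 18.10 ✓; ∠(BF, FK) = 90.00° ✓; |FK| = 12.20 ✓; ∠FKC = 115.4° ✓; |KC| = 14.20 ✓; ∠KCP = 41.50° ✓; |CP| = 10.70 ✓; ∠CPQ = 133.6° ✓; |PQ| = 23.70 ✗.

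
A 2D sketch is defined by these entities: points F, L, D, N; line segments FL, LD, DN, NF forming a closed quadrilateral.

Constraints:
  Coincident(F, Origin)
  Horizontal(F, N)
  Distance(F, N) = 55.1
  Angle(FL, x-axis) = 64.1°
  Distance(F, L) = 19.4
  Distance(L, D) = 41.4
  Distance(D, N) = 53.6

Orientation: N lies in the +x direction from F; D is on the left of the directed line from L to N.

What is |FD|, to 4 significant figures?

60.45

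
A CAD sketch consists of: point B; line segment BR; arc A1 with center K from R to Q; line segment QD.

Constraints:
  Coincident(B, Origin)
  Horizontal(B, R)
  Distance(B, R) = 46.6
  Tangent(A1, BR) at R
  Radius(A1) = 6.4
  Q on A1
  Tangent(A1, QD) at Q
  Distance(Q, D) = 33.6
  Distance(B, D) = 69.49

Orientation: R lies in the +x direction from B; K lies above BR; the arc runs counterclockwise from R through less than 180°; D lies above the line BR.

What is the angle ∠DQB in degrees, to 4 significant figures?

104.0°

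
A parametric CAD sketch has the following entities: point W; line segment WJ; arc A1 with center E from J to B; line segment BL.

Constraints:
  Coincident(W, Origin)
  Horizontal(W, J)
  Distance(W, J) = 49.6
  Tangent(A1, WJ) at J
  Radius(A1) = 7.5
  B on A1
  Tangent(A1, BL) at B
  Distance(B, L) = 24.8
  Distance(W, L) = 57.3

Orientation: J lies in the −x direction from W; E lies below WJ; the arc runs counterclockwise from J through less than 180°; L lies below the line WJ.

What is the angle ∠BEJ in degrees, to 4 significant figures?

113.3°

W is at the origin; WJ is horizontal with |WJ| = 49.6 and J on the −x side, so J = (-49.60, 0.000). A1 meets WJ tangentially, so EJ is at right angles to WJ, so E = J + (0, -7.5) = (-49.60, -7.500). Since EB ⟂ BL (tangency), |EL| = √(7.5² + 24.8²) = 25.91 regardless of where B sits on A1. So L lies on both circle(W, 57.3) and circle(E, 25.91); the below-WJ intersection is L = (-46.67, -33.24). B is the foot of the tangent from L: B = (-56.49, -10.47).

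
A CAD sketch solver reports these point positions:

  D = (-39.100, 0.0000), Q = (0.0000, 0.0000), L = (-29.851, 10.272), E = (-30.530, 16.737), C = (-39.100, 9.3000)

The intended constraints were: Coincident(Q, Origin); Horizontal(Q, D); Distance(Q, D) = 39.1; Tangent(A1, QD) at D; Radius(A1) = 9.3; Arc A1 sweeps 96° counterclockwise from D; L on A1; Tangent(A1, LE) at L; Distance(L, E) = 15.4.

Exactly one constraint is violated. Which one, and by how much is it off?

Distance(L, E) = 15.4 — off by 8.90.

Q = (0.00, 0.00) ✓; Q.y = 0.00, D.y = 0.00 ✓; |QD| = 39.10 ✓; ∠(CD, DQ) = 90.00° ✓; |CD| = 9.300 ✓; bearing(C→L) − bearing(C→D) = 96.00° ✓; |CL| = 9.300 ✓; ∠(CL, LE) = 90.00° ✓; |LE| = 6.501 ✗.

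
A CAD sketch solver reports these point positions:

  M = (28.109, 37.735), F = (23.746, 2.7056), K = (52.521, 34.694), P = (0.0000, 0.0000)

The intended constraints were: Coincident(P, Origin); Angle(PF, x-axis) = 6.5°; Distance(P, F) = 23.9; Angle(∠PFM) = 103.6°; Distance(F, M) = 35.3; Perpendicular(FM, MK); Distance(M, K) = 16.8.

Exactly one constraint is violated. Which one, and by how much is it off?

Distance(M, K) = 16.8 — off by 7.80.

P = (0.00, 0.00) ✓; PF at 6.500° ✓; |PF| = 23.90 ✓; ∠PFM = 103.6° ✓; |FM| = 35.30 ✓; ∠(FM, MK) = 90.00° ✓; |MK| = 24.60 ✗.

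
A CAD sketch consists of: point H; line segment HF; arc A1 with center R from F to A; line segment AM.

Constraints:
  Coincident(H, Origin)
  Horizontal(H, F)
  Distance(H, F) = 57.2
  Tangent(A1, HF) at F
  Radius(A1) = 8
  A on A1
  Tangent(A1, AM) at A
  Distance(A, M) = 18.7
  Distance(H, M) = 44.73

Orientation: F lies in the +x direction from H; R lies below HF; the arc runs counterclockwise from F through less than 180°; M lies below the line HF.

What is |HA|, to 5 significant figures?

50.615

H is at the origin; HF is horizontal with |HF| = 57.2 and F on the +x side, so F = (57.200, 0.0000). The tangent condition forces RF to be normal to HF, so R = F + (0, -8) = (57.200, -8.0000). Since RA ⟂ AM (tangency), |RM| = √(8.0² + 18.7²) = 20.339 regardless of where A sits on A1. So M lies on both circle(H, 44.73) and circle(R, 20.339); the below-HF intersection is M = (40.326, -19.355). A is the foot of the tangent from M: A = (50.483, -3.6545).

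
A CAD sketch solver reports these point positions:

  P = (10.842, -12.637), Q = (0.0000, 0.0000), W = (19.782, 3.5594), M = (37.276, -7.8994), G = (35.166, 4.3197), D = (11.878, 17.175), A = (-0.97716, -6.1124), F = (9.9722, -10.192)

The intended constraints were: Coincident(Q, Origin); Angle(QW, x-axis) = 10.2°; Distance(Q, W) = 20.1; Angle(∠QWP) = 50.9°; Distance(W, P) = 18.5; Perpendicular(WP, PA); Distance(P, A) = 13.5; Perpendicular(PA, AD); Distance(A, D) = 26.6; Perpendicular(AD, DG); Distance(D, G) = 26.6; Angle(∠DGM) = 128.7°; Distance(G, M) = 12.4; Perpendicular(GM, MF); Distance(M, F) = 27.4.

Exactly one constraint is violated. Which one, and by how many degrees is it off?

Perpendicular(GM, MF) — off by 5.00°.

Q = (0.00, 0.00) ✓; QW at 10.20° ✓; |QW| = 20.10 ✓; ∠QWP = 50.90° ✓; |WP| = 18.50 ✓; ∠(WP, PA) = 90.00° ✓; |PA| = 13.50 ✓; ∠(PA, AD) = 90.00° ✓; |AD| = 26.60 ✓; ∠(AD, DG) = 90.00° ✓; |DG| = 26.60 ✓; ∠DGM = 128.7° ✓; |GM| = 12.40 ✓; ∠(GM, MF) = 95.00° ✗; |MF| = 27.40 ✓.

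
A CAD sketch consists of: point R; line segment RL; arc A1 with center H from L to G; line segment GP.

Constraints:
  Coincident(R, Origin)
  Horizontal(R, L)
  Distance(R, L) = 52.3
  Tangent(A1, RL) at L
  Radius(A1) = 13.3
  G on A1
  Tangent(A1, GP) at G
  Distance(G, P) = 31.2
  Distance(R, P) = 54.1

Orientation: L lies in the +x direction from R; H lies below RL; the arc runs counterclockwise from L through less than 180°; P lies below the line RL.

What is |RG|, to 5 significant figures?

40.732

R is at the origin; RL is horizontal with |RL| = 52.3 and L on the +x side, so L = (52.300, 0.0000). Tangency of A1 to RL means the radius HL is perpendicular to RL, so H = L + (0, -13.3) = (52.300, -13.300). Since HG ⟂ GP (tangency), |HP| = √(13.3² + 31.2²) = 33.917 regardless of where G sits on A1. So P lies on both circle(R, 54.1) and circle(H, 33.917); the below-RL intersection is P = (34.155, -41.955). G is the foot of the tangent from P: G = (39.173, -11.161).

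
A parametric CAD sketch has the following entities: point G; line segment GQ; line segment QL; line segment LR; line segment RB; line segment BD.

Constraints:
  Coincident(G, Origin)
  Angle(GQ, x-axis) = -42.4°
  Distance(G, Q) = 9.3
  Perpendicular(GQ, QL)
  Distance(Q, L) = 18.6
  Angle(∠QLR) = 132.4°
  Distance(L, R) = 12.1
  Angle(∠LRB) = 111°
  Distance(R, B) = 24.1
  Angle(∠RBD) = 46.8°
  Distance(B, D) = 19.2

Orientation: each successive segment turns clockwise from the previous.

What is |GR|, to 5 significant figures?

26.762

GQ is perpendicular to QL, so QL runs at -132.40°; with |QL| = 18.6, L = (-5.6744, -20.006). ∠QLR = 132.4° gives LR at -180.00° from the x-axis; with |LR| = 12.1, R = (-17.774, -20.006). Then |GR| = |R − G| = 26.762.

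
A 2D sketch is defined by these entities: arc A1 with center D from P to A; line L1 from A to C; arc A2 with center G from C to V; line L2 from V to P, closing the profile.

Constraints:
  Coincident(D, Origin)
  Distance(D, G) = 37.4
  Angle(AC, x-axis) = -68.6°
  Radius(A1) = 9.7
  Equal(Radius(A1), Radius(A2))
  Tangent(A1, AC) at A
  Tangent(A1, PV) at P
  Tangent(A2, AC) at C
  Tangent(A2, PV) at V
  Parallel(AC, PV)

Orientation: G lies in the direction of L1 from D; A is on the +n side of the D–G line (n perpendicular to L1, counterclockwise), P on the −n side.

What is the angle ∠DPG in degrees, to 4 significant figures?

75.46°

D is at the origin and G lies 37.4 along u from D, so G = 37.4·u = (13.65, -34.82). Tangency of A1 to both parallel lines with radius 9.7 puts A and P at D ± 9.7·n: A = (9.031, 3.539), P = (-9.031, -3.539). Then cos ∠DPG = PD·PG / (|PD||PG|), giving 75.46°.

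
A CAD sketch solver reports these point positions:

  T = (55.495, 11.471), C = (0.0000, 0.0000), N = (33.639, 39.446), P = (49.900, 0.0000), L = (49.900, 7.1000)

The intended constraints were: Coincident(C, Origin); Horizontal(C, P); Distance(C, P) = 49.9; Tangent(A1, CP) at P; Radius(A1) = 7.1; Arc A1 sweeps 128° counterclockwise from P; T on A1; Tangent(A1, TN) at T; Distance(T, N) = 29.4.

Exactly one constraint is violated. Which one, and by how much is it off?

Distance(T, N) = 29.4 — off by 6.10.

C = (0.00, 0.00) ✓; C.y = 0.00, P.y = 0.00 ✓; |CP| = 49.90 ✓; ∠(LP, PC) = 90.00° ✓; |LP| = 7.100 ✓; bearing(L→T) − bearing(L→P) = 128.0° ✓; |LT| = 7.100 ✓; ∠(LT, TN) = 90.00° ✓; |TN| = 35.50 ✗.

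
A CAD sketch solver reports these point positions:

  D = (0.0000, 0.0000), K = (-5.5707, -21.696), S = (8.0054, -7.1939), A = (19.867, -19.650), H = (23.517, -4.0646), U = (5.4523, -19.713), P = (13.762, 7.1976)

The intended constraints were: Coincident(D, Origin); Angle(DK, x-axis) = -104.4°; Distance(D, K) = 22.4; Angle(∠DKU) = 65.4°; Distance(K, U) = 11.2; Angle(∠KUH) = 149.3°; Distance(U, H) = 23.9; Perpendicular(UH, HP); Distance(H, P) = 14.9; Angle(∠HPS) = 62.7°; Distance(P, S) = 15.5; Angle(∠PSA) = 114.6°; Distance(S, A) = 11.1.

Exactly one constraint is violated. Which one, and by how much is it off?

Distance(S, A) = 11.1 — off by 6.10.

D = (0.00, 0.00) ✓; DK at -104.4° ✓; |DK| = 22.40 ✓; ∠DKU = 65.40° ✓; |KU| = 11.20 ✓; ∠KUH = 149.3° ✓; |UH| = 23.90 ✓; ∠(UH, HP) = 90.00° ✓; |HP| = 14.90 ✓; ∠HPS = 62.70° ✓; |PS| = 15.50 ✓; ∠PSA = 114.6° ✓; |SA| = 17.20 ✗.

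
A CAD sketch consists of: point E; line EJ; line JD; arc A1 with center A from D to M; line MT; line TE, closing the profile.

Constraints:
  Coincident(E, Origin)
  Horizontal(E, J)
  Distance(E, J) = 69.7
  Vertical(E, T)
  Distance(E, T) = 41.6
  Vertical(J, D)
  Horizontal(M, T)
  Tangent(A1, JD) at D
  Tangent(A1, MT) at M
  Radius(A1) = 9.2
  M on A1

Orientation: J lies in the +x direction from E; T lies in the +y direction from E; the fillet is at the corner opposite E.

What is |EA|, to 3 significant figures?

68.6

E is at the origin; E and J share the same y with |EJ| = 69.7 and J on the +x side, so J = (69.7, 0.00). E and T share the same x with |ET| = 41.6 and T on the +y side, so T = (0.00, 41.6). The virtual corner opposite E is at (69.7, 41.6). Tangency of A1 to JD means the radius AD is perpendicular to JD and since A1 is tangent to MT there, AM ⟂ MT, with radius 9.2, so the center A sits 9.2 in from both sides at A = (60.5, 32.4). Then |EA| = |A − E| = 68.6.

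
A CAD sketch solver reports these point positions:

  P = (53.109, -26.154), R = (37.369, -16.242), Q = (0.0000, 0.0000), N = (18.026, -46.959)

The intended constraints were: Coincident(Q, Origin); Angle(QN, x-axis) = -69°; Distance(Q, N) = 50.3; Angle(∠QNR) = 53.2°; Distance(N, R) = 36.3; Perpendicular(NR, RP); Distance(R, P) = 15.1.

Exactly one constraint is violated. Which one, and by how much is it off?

Distance(R, P) = 15.1 — off by 3.50.

Q = (0.00, 0.00) ✓; QN at -69.00° ✓; |QN| = 50.30 ✓; ∠QNR = 53.20° ✓; |NR| = 36.30 ✓; ∠(NR, RP) = 90.00° ✓; |RP| = 18.60 ✗.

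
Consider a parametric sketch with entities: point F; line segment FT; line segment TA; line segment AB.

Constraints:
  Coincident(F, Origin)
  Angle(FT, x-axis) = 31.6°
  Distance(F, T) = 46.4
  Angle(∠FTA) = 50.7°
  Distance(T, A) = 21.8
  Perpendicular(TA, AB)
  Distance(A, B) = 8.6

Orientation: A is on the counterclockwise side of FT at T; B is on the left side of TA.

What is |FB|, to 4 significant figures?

28.34

F is at the origin; FT runs at 31.6° with length 46.4, so T = 46.4·(cos 31.6°, sin 31.6°) = (39.52, 24.31). ∠FTA = 50.7°, so TA runs at 31.6° + (180° − 50.7°) = 160.9° from the x-axis; with |TA| = 21.8, A = T + 21.8·(cos 160.9°, sin 160.9°) = (18.92, 31.45). The perpendicularity gives AB at right angles to TA; with |AB| = 8.6 on the left of TA, B = A + 8.6·(-0.3272, -0.9449) = (16.11, 23.32). Then |FB| = |B − F| = 28.34.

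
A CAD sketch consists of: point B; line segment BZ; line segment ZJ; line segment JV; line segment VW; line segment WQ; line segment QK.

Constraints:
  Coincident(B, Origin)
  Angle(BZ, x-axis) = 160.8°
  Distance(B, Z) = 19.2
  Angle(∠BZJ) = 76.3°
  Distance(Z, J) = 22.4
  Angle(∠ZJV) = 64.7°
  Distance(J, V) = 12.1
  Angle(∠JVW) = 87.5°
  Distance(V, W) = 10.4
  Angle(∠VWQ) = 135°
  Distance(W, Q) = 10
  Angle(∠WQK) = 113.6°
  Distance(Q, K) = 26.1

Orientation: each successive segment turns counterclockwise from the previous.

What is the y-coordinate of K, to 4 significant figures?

-16.43

∠VWQ = 135.0° gives WQ at 157.3° from the x-axis; with |WQ| = 10.0, Q = (-22.07, 1.597). ∠WQK = 113.6° gives QK at -136.3° from the x-axis; with |QK| = 26.1, K = (-40.94, -16.43). So K.y = -16.43.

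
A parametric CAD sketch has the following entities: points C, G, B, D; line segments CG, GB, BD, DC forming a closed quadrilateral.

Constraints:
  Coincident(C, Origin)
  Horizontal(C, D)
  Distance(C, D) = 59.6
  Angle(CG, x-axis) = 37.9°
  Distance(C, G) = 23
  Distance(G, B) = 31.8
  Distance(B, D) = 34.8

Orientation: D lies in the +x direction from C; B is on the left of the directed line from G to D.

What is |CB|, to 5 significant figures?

54.753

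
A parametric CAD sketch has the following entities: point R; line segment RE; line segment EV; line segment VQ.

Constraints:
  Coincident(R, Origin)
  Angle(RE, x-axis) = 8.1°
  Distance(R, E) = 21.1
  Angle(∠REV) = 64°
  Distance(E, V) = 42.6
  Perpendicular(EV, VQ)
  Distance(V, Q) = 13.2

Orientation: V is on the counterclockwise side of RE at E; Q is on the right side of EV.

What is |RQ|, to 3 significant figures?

46.3

R is at the origin; RE runs at 8.1° with length 21.1, so E = 21.1·(cos 8.1°, sin 8.1°) = (20.9, 2.97). ∠REV = 64.0°, so EV runs at 8.1° + (180° − 64.0°) = 124° from the x-axis; with |EV| = 42.6, V = E + 42.6·(cos 124°, sin 124°) = (-2.99, 38.2). The perpendicularity gives VQ at right angles to EV; with |VQ| = 13.2 on the right of EV, Q = V + 13.2·(0.828, 0.561) = (7.94, 45.6). Then |RQ| = |Q − R| = 46.3.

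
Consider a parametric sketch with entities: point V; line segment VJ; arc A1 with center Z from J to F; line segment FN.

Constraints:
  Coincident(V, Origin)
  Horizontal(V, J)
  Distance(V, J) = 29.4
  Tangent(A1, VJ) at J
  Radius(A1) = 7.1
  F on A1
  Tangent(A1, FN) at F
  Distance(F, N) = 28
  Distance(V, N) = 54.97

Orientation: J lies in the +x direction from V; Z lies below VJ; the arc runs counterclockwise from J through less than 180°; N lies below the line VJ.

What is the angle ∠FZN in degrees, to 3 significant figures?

75.8°

Checks: |ZF| = 7.100 ✓; ∠(ZF, FN) = 90.00° ✓; |FN| = 28.00 ✓; |VN| = 54.97 ✓.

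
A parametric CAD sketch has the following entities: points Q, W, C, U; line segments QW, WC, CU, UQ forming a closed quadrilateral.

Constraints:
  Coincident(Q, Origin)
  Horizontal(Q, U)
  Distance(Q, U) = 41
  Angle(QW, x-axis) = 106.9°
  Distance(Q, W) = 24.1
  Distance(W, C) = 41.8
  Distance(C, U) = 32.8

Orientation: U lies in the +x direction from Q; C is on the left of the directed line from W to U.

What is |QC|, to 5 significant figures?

46.567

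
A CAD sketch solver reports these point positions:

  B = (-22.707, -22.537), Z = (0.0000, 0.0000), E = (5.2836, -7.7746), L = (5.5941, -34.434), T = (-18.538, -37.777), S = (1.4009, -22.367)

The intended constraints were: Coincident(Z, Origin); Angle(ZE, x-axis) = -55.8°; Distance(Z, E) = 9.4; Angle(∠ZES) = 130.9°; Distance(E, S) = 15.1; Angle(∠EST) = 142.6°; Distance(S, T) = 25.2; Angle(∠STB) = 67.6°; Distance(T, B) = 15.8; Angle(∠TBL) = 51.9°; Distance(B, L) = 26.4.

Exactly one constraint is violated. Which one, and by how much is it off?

Distance(B, L) = 26.4 — off by 4.30.

Z = (0.00, 0.00) ✓; ZE at -55.80° ✓; |ZE| = 9.400 ✓; ∠ZES = 130.9° ✓; |ES| = 15.10 ✓; ∠EST = 142.6° ✓; |ST| = 25.20 ✓; ∠STB = 67.60° ✓; |TB| = 15.80 ✓; ∠TBL = 51.90° ✓; |BL| = 30.70 ✗.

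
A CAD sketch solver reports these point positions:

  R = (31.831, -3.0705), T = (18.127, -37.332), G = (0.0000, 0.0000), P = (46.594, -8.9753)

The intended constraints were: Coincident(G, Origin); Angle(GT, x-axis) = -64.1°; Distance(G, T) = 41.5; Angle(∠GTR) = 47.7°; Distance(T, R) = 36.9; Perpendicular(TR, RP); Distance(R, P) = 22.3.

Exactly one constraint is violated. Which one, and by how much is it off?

Distance(R, P) = 22.3 — off by 6.40.

G = (0.00, 0.00) ✓; GT at -64.10° ✓; |GT| = 41.50 ✓; ∠GTR = 47.70° ✓; |TR| = 36.90 ✓; ∠(TR, RP) = 90.00° ✓; |RP| = 15.90 ✗.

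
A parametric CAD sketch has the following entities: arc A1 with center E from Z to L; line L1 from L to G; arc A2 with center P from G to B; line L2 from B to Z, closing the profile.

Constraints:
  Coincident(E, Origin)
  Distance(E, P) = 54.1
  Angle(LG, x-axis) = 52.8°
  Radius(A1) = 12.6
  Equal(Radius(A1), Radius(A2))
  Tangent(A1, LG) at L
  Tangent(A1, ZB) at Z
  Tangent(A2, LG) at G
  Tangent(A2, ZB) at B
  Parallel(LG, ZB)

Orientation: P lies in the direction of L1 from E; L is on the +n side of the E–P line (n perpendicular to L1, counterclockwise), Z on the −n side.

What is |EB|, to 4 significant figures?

55.55

The slot axis is L1's direction at 52.8°, so u = (cos 52.8°, sin 52.8°) = (0.6046, 0.7965) and n = (−sin 52.8°, cos 52.8°) = (-0.7965, 0.6046). E is at the origin and P lies 54.1 along u from E, so P = 54.1·u = (32.71, 43.09). Tangency of A1 to both parallel lines with radius 12.6 puts L and Z at E ± 12.6·n: L = (-10.04, 7.618), Z = (10.04, -7.618). Equal radii place G and B the same way about P: G = P + 12.6·n = (22.67, 50.71), B = P − 12.6·n = (42.75, 35.47). Then |EB| = |B − E| = 55.55.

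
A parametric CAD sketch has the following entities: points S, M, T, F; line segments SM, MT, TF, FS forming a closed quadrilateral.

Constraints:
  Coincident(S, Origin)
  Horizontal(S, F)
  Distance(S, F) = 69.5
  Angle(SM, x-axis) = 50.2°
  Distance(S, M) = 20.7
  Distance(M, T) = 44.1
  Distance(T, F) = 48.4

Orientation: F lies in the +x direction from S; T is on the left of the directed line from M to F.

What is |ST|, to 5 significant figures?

64.500

S is at the origin; S and F share the same y with |SF| = 69.5 and F in +x, so F = (69.5, 0). SM runs at 50.2° with |SM| = 20.7, so M = (13.250, 15.903). T is determined by |MT| = 44.1 and |TF| = 48.4 together: it lies at the intersection of circle(M, 44.1) and circle(F, 48.4). With |MF| = 58.455, the foot of the radical line on MF is 25.825 from M and the perpendicular offset is √(44.1² − 25.825²) = 35.747. Taking the left-of-MF solution: T = (47.827, 43.276).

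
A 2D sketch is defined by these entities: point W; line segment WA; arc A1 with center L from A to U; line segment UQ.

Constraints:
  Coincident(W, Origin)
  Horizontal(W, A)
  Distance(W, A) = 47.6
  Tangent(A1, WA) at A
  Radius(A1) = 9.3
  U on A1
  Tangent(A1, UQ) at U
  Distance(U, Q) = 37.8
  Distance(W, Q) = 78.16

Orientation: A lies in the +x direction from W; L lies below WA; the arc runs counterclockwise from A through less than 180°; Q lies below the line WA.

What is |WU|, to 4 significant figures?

43.15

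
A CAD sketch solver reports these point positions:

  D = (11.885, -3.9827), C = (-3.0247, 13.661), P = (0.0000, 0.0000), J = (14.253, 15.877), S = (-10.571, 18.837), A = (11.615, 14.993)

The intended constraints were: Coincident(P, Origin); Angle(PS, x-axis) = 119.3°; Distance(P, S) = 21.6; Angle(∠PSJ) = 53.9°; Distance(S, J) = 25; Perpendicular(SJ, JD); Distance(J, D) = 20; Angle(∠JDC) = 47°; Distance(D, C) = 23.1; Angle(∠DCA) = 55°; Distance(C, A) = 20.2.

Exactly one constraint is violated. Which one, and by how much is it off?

Distance(C, A) = 20.2 — off by 5.50.

P = (0.00, 0.00) ✓; PS at 119.3° ✓; |PS| = 21.60 ✓; ∠PSJ = 53.90° ✓; |SJ| = 25.00 ✓; ∠(SJ, JD) = 90.00° ✓; |JD| = 20.00 ✓; ∠JDC = 47.00° ✓; |DC| = 23.10 ✓; ∠DCA = 55.00° ✓; |CA| = 14.70 ✗.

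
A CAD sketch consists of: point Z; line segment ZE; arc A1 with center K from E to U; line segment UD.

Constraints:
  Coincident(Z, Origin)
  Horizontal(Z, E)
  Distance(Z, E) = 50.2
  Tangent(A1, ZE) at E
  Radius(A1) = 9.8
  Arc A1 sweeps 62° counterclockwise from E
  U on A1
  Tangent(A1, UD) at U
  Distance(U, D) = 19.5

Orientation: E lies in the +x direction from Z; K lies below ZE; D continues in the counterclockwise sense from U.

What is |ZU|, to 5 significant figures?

41.871

Since A1 is tangent to ZE there, KE ⟂ ZE, so K = E + (0, -9.8) = (50.200, -9.8000). On A1, E sits at bearing 90° from K; a 62° counterclockwise sweep puts U at bearing 152°, so U = K + 9.8·(cos 152°, sin 152°) = (41.547, -5.1992). Then |ZU| = |U − Z| = 41.871.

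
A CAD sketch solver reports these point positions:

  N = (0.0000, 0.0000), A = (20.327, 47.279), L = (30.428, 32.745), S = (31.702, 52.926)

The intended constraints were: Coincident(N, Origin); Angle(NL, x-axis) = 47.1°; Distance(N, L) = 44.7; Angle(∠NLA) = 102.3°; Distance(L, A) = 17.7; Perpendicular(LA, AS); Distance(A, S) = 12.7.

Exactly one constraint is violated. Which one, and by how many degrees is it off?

Perpendicular(LA, AS) — off by 8.40°.

N = (0.00, 0.00) ✓; NL at 47.10° ✓; |NL| = 44.70 ✓; ∠NLA = 102.3° ✓; |LA| = 17.70 ✓; ∠(LA, AS) = 98.40° ✗; |AS| = 12.70 ✓.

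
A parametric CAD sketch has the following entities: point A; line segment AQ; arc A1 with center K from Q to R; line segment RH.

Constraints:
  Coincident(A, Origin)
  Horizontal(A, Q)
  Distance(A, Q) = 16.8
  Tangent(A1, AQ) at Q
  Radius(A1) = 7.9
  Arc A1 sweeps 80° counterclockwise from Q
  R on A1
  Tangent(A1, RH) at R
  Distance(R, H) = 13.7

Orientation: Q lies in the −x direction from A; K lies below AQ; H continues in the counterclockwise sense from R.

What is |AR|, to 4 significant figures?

25.43

Tangency of A1 to AQ means the radius KQ is perpendicular to AQ, so K = Q + (0, -7.9) = (-16.80, -7.900). On A1, Q sits at bearing 90° from K; an 80° counterclockwise sweep puts R at bearing 170°, so R = K + 7.9·(cos 170°, sin 170°) = (-24.58, -6.528). Then |AR| = |R − A| = 25.43.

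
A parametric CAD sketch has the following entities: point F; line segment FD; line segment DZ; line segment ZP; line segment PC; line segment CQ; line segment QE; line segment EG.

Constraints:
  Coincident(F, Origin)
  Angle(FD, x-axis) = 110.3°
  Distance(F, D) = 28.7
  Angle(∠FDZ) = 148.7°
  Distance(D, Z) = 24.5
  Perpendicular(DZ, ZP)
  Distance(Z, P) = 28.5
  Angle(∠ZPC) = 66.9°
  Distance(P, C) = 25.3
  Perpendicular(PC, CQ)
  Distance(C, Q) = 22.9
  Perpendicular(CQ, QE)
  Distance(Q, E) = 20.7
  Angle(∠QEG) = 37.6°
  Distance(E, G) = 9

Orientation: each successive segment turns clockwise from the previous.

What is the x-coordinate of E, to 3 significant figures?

1.15

F is at the origin; FD runs at 110.3° with length 28.7, so D = (-9.96, 26.9). ∠FDZ = 148.7° gives DZ at 79.0° from the x-axis; with |DZ| = 24.5, Z = (-5.28, 51.0). The perpendicularity gives ZP at right angles to DZ, so ZP runs at -11.0°; with |ZP| = 28.5, P = (22.7, 45.5). ∠ZPC = 66.9° gives PC at -124° from the x-axis; with |PC| = 25.3, C = (8.51, 24.6). PC ⟂ CQ, so CQ runs at 146°; with |CQ| = 22.9, Q = (-10.5, 37.4). CQ is perpendicular to QE, so QE runs at 55.9°; with |QE| = 20.7, E = (1.15, 54.6). So E.x = 1.15.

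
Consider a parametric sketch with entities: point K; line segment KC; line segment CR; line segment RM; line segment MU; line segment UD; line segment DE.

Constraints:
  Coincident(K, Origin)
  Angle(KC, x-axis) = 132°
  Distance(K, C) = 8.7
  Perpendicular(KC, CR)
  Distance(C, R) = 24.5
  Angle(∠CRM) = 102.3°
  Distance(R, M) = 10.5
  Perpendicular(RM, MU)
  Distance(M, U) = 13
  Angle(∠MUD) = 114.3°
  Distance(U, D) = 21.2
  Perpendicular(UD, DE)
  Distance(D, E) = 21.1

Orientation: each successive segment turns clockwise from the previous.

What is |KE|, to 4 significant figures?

31.22

K is at the origin; KC runs at 132.0° with length 8.7, so C = (-5.821, 6.465). The perpendicularity gives CR at right angles to KC, so CR runs at 42.00°; with |CR| = 24.5, R = (12.39, 22.86). ∠CRM = 102.3° gives RM at -35.70° from the x-axis; with |RM| = 10.5, M = (20.91, 16.73). RM ⟂ MU, so MU runs at -125.7°; with |MU| = 13.0, U = (13.33, 6.175). ∠MUD = 114.3° gives UD at 168.6° from the x-axis; with |UD| = 21.2, D = (-7.455, 10.37). The perpendicularity gives DE at right angles to UD, so DE runs at 78.60°; with |DE| = 21.1, E = (-3.285, 31.05). Then |KE| = |E − K| = 31.22.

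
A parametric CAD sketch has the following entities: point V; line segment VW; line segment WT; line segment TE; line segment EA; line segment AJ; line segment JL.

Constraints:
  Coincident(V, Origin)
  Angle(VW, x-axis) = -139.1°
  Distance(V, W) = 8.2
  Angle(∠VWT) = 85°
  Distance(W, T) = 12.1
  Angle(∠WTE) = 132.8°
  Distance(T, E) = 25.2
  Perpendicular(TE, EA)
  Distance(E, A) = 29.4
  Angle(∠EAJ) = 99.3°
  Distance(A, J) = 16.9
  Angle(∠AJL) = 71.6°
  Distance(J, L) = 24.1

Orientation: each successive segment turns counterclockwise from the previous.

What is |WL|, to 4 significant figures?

20.56

∠EAJ = 99.3° gives AJ at 173.8° from the x-axis; with |AJ| = 16.9, J = (9.263, 18.76). ∠AJL = 71.6° gives JL at -77.80° from the x-axis; with |JL| = 24.1, L = (14.36, -4.800). Then |WL| = |L − W| = 20.56.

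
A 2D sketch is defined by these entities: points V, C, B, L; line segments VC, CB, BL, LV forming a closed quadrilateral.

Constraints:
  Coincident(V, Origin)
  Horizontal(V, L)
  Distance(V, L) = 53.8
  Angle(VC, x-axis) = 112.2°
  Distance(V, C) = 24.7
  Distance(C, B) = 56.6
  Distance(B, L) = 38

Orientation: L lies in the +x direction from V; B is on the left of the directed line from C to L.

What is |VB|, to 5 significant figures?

58.657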